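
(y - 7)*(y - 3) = y^2 - 10*y + 21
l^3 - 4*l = l*(l - 2)*(l + 2)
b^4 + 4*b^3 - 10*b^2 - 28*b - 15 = (b - 3)*(b + 1)^2*(b + 5)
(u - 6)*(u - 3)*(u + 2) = u^3 - 7*u^2 + 36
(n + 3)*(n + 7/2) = n^2 + 13*n/2 + 21/2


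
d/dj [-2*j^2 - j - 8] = -4*j - 1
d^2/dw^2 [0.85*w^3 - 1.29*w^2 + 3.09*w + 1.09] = 5.1*w - 2.58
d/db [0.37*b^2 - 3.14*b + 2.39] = 0.74*b - 3.14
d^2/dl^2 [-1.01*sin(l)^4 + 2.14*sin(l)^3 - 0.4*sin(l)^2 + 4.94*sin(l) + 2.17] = 16.16*sin(l)^4 - 19.26*sin(l)^3 - 10.52*sin(l)^2 + 7.9*sin(l) - 0.8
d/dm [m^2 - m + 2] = 2*m - 1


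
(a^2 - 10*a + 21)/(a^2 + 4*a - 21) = (a - 7)/(a + 7)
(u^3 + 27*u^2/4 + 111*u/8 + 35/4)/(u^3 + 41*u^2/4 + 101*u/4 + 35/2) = (u + 7/2)/(u + 7)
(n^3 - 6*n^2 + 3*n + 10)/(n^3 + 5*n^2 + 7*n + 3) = (n^2 - 7*n + 10)/(n^2 + 4*n + 3)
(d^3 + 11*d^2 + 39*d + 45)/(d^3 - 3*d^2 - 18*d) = (d^2 + 8*d + 15)/(d*(d - 6))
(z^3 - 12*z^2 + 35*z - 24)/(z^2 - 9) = (z^2 - 9*z + 8)/(z + 3)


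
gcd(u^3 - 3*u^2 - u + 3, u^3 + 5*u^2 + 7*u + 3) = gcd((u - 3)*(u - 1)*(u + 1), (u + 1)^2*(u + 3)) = u + 1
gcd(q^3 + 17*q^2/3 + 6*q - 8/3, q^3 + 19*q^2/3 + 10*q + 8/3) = q^2 + 6*q + 8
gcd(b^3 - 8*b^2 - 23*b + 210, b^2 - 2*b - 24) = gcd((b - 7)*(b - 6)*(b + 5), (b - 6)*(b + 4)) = b - 6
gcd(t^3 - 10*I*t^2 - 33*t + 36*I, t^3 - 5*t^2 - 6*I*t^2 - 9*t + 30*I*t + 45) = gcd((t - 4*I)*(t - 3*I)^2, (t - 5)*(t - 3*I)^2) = t^2 - 6*I*t - 9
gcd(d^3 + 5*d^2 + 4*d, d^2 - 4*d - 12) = 1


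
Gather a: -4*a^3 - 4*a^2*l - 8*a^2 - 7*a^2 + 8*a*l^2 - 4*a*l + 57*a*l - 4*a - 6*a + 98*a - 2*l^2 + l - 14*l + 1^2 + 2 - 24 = -4*a^3 + a^2*(-4*l - 15) + a*(8*l^2 + 53*l + 88) - 2*l^2 - 13*l - 21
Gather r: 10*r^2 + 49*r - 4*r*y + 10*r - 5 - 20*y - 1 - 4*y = 10*r^2 + r*(59 - 4*y) - 24*y - 6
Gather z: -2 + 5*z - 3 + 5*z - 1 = 10*z - 6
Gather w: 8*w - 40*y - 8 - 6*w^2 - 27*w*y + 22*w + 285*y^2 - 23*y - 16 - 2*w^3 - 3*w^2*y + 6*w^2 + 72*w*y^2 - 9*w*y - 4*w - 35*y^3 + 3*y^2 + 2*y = -2*w^3 - 3*w^2*y + w*(72*y^2 - 36*y + 26) - 35*y^3 + 288*y^2 - 61*y - 24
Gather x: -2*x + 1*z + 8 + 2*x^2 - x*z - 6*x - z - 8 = 2*x^2 + x*(-z - 8)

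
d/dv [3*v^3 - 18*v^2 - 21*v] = 9*v^2 - 36*v - 21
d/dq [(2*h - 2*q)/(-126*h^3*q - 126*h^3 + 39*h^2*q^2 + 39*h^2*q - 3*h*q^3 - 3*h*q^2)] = 2*(42*h^2*q + 42*h^2 - 13*h*q^2 - 13*h*q + q^3 + q^2 + (h - q)*(42*h^2 - 26*h*q - 13*h + 3*q^2 + 2*q))/(3*h*(42*h^2*q + 42*h^2 - 13*h*q^2 - 13*h*q + q^3 + q^2)^2)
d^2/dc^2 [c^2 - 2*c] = 2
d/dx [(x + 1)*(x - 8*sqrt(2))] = 2*x - 8*sqrt(2) + 1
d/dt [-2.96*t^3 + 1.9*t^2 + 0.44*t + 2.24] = -8.88*t^2 + 3.8*t + 0.44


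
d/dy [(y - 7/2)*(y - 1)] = 2*y - 9/2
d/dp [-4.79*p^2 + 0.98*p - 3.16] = 0.98 - 9.58*p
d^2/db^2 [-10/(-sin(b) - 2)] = 10*(2*sin(b) + cos(b)^2 + 1)/(sin(b) + 2)^3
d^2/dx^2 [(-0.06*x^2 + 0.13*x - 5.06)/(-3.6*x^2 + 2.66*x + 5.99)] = (-8.88178419700125e-16*x^4 - 2.22048*x^3 + 401.22864*x^2 - 307.54728*x + 298.281048)/(46.656*x^6 - 103.4208*x^5 - 156.47472*x^4 + 325.340344*x^3 + 260.356548*x^2 - 286.323198*x - 214.921799)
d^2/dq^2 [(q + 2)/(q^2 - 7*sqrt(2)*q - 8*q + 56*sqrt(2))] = 2*((q + 2)*(-2*q + 8 + 7*sqrt(2))^2 + (-3*q + 6 + 7*sqrt(2))*(q^2 - 7*sqrt(2)*q - 8*q + 56*sqrt(2)))/(q^2 - 7*sqrt(2)*q - 8*q + 56*sqrt(2))^3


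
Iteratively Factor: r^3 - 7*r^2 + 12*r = (r - 3)*(r^2 - 4*r) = r*(r - 3)*(r - 4)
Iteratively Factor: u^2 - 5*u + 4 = (u - 1)*(u - 4)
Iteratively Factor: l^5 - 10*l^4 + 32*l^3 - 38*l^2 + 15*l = (l - 1)*(l^4 - 9*l^3 + 23*l^2 - 15*l) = (l - 3)*(l - 1)*(l^3 - 6*l^2 + 5*l) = (l - 5)*(l - 3)*(l - 1)*(l^2 - l) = l*(l - 5)*(l - 3)*(l - 1)*(l - 1)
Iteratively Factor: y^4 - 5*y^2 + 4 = (y + 1)*(y^3 - y^2 - 4*y + 4) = (y - 2)*(y + 1)*(y^2 + y - 2) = (y - 2)*(y + 1)*(y + 2)*(y - 1)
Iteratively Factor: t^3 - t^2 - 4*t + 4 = (t - 1)*(t^2 - 4) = (t - 2)*(t - 1)*(t + 2)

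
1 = 1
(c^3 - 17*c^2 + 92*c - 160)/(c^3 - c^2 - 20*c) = (c^2 - 12*c + 32)/(c*(c + 4))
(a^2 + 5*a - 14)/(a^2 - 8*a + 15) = (a^2 + 5*a - 14)/(a^2 - 8*a + 15)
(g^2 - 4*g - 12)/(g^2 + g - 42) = (g + 2)/(g + 7)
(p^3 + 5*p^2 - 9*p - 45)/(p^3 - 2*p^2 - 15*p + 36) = (p^2 + 8*p + 15)/(p^2 + p - 12)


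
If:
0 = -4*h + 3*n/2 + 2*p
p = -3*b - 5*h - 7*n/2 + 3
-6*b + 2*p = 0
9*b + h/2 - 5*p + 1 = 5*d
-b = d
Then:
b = 95/62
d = -95/62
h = 33/31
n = -102/31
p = 285/62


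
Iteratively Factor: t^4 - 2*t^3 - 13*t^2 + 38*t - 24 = (t - 1)*(t^3 - t^2 - 14*t + 24) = (t - 3)*(t - 1)*(t^2 + 2*t - 8) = (t - 3)*(t - 1)*(t + 4)*(t - 2)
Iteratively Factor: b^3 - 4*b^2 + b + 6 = (b - 2)*(b^2 - 2*b - 3) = (b - 3)*(b - 2)*(b + 1)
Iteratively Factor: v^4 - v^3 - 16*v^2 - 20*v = (v + 2)*(v^3 - 3*v^2 - 10*v) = (v - 5)*(v + 2)*(v^2 + 2*v) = (v - 5)*(v + 2)^2*(v)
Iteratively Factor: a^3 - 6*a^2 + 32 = (a - 4)*(a^2 - 2*a - 8) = (a - 4)*(a + 2)*(a - 4)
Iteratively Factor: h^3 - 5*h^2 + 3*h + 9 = (h + 1)*(h^2 - 6*h + 9) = (h - 3)*(h + 1)*(h - 3)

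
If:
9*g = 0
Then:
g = 0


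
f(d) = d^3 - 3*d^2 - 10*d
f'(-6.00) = 134.00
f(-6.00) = -264.00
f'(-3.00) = 35.00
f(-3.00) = -24.00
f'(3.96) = 13.28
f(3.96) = -24.55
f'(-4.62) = 81.75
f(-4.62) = -116.44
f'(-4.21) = 68.43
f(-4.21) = -85.69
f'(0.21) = -11.13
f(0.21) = -2.22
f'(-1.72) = 9.20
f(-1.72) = 3.24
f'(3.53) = 6.20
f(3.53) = -28.70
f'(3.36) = 3.71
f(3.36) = -29.54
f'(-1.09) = 0.10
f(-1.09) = 6.04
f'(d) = 3*d^2 - 6*d - 10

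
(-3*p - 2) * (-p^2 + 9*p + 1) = 3*p^3 - 25*p^2 - 21*p - 2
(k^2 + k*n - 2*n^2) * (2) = 2*k^2 + 2*k*n - 4*n^2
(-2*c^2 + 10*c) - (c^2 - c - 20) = -3*c^2 + 11*c + 20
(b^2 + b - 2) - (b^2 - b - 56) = 2*b + 54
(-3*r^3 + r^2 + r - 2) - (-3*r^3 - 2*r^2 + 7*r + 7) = 3*r^2 - 6*r - 9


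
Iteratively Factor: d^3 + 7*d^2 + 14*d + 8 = (d + 2)*(d^2 + 5*d + 4) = (d + 1)*(d + 2)*(d + 4)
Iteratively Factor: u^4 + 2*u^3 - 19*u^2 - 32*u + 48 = (u - 4)*(u^3 + 6*u^2 + 5*u - 12) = (u - 4)*(u + 3)*(u^2 + 3*u - 4) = (u - 4)*(u + 3)*(u + 4)*(u - 1)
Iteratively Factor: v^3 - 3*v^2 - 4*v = (v)*(v^2 - 3*v - 4) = v*(v - 4)*(v + 1)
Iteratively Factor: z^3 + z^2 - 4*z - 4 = (z + 2)*(z^2 - z - 2) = (z + 1)*(z + 2)*(z - 2)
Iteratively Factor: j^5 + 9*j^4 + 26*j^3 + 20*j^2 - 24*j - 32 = (j + 2)*(j^4 + 7*j^3 + 12*j^2 - 4*j - 16) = (j + 2)*(j + 4)*(j^3 + 3*j^2 - 4) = (j + 2)^2*(j + 4)*(j^2 + j - 2) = (j + 2)^3*(j + 4)*(j - 1)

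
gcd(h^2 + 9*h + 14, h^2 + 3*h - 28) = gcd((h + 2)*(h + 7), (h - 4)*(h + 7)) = h + 7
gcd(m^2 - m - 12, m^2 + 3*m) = m + 3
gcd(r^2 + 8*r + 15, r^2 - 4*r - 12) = 1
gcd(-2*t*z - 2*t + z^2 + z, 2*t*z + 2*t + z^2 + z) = z + 1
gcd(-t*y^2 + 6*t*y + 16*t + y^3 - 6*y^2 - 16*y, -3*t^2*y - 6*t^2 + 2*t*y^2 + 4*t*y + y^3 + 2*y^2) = -t*y - 2*t + y^2 + 2*y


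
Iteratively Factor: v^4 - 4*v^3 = (v)*(v^3 - 4*v^2) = v^2*(v^2 - 4*v) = v^3*(v - 4)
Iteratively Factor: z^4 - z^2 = (z)*(z^3 - z) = z^2*(z^2 - 1) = z^2*(z - 1)*(z + 1)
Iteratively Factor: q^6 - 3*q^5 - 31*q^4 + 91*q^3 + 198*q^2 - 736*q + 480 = (q - 2)*(q^5 - q^4 - 33*q^3 + 25*q^2 + 248*q - 240) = (q - 3)*(q - 2)*(q^4 + 2*q^3 - 27*q^2 - 56*q + 80) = (q - 3)*(q - 2)*(q - 1)*(q^3 + 3*q^2 - 24*q - 80) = (q - 5)*(q - 3)*(q - 2)*(q - 1)*(q^2 + 8*q + 16) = (q - 5)*(q - 3)*(q - 2)*(q - 1)*(q + 4)*(q + 4)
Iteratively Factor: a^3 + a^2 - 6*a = (a - 2)*(a^2 + 3*a) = (a - 2)*(a + 3)*(a)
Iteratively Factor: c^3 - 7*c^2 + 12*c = (c)*(c^2 - 7*c + 12) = c*(c - 3)*(c - 4)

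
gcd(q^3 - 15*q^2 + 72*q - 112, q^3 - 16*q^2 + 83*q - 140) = q^2 - 11*q + 28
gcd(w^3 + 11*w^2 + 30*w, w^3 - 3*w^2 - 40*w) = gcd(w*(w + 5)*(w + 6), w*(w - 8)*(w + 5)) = w^2 + 5*w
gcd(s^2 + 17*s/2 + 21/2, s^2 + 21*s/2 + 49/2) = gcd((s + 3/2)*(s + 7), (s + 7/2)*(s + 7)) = s + 7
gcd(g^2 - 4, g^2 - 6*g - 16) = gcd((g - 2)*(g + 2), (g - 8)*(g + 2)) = g + 2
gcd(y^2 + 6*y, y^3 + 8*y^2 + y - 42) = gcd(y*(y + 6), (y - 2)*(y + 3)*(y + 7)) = 1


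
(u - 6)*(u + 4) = u^2 - 2*u - 24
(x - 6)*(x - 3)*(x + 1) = x^3 - 8*x^2 + 9*x + 18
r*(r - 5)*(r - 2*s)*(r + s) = r^4 - r^3*s - 5*r^3 - 2*r^2*s^2 + 5*r^2*s + 10*r*s^2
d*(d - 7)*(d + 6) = d^3 - d^2 - 42*d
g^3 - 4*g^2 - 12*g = g*(g - 6)*(g + 2)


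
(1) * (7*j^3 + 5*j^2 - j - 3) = 7*j^3 + 5*j^2 - j - 3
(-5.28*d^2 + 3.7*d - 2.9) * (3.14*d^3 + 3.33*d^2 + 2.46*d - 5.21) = -16.5792*d^5 - 5.9644*d^4 - 9.7738*d^3 + 26.9538*d^2 - 26.411*d + 15.109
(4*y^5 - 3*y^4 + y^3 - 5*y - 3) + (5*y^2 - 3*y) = 4*y^5 - 3*y^4 + y^3 + 5*y^2 - 8*y - 3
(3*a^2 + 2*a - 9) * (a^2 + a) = 3*a^4 + 5*a^3 - 7*a^2 - 9*a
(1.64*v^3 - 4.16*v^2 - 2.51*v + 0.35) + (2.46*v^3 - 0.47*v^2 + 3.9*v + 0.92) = 4.1*v^3 - 4.63*v^2 + 1.39*v + 1.27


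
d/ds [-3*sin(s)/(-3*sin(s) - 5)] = 15*cos(s)/(3*sin(s) + 5)^2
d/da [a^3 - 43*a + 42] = 3*a^2 - 43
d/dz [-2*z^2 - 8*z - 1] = -4*z - 8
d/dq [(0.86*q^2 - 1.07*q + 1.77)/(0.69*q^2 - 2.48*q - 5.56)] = (-1.3945*q^2 - 12.0058*q + 10.3388)/(0.4761*q^4 - 3.4224*q^3 - 1.5224*q^2 + 27.5776*q + 30.9136)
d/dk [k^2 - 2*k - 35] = 2*k - 2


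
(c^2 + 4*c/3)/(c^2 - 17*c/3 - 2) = c*(3*c + 4)/(3*c^2 - 17*c - 6)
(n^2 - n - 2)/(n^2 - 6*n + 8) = (n + 1)/(n - 4)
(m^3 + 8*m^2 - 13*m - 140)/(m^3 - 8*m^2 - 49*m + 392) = (m^2 + m - 20)/(m^2 - 15*m + 56)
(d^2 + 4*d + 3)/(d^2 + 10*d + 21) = (d + 1)/(d + 7)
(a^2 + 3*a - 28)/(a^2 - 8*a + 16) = (a + 7)/(a - 4)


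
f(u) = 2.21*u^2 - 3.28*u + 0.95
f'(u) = 4.42*u - 3.28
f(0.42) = -0.04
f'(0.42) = -1.42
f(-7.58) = 152.79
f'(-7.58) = -36.78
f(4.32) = 28.02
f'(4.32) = 15.81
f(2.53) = 6.80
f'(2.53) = 7.90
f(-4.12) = 51.98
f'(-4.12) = -21.49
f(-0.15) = 1.49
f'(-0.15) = -3.94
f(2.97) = 10.70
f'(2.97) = 9.85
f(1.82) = 2.30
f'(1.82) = 4.76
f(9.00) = 150.44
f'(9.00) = 36.50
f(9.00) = 150.44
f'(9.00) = 36.50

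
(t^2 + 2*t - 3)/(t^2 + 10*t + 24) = (t^2 + 2*t - 3)/(t^2 + 10*t + 24)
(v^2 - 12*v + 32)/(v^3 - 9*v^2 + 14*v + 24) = (v - 8)/(v^2 - 5*v - 6)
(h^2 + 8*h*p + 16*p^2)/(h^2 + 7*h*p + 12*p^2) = (h + 4*p)/(h + 3*p)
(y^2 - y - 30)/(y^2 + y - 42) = (y + 5)/(y + 7)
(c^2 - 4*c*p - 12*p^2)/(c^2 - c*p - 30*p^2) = (c + 2*p)/(c + 5*p)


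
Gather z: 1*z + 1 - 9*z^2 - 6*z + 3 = -9*z^2 - 5*z + 4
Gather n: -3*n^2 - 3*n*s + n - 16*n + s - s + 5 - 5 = -3*n^2 + n*(-3*s - 15)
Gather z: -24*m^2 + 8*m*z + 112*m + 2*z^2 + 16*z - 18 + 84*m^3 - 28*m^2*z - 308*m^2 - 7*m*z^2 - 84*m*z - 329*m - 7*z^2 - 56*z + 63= 84*m^3 - 332*m^2 - 217*m + z^2*(-7*m - 5) + z*(-28*m^2 - 76*m - 40) + 45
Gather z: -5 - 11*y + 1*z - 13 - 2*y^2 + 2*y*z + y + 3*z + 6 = -2*y^2 - 10*y + z*(2*y + 4) - 12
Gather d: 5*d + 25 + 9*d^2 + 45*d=9*d^2 + 50*d + 25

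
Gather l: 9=9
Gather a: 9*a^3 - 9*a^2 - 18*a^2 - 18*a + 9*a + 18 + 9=9*a^3 - 27*a^2 - 9*a + 27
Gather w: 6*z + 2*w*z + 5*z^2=2*w*z + 5*z^2 + 6*z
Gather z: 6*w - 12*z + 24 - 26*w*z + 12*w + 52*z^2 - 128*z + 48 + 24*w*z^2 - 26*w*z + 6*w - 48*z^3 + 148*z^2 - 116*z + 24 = 24*w - 48*z^3 + z^2*(24*w + 200) + z*(-52*w - 256) + 96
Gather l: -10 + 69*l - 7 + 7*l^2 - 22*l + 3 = 7*l^2 + 47*l - 14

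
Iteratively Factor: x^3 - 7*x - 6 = (x + 1)*(x^2 - x - 6) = (x - 3)*(x + 1)*(x + 2)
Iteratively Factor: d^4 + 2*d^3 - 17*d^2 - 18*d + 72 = (d + 4)*(d^3 - 2*d^2 - 9*d + 18) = (d - 3)*(d + 4)*(d^2 + d - 6) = (d - 3)*(d + 3)*(d + 4)*(d - 2)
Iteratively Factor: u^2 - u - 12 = (u + 3)*(u - 4)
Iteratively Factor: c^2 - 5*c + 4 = (c - 4)*(c - 1)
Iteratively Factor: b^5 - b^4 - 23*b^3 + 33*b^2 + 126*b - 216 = (b + 4)*(b^4 - 5*b^3 - 3*b^2 + 45*b - 54) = (b - 2)*(b + 4)*(b^3 - 3*b^2 - 9*b + 27) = (b - 3)*(b - 2)*(b + 4)*(b^2 - 9) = (b - 3)^2*(b - 2)*(b + 4)*(b + 3)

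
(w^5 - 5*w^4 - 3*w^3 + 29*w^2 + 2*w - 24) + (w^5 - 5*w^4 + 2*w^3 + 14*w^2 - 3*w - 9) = 2*w^5 - 10*w^4 - w^3 + 43*w^2 - w - 33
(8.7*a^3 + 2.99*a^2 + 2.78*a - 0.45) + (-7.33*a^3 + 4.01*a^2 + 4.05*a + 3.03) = 1.37*a^3 + 7.0*a^2 + 6.83*a + 2.58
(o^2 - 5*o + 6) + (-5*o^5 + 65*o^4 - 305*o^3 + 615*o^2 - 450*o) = -5*o^5 + 65*o^4 - 305*o^3 + 616*o^2 - 455*o + 6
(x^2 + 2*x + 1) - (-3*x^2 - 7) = 4*x^2 + 2*x + 8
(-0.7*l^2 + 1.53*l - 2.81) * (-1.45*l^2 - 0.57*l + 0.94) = 1.015*l^4 - 1.8195*l^3 + 2.5444*l^2 + 3.0399*l - 2.6414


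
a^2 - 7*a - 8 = (a - 8)*(a + 1)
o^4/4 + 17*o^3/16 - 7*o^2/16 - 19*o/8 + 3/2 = (o/4 + 1)*(o - 1)*(o - 3/4)*(o + 2)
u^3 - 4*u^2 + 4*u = u*(u - 2)^2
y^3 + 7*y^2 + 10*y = y*(y + 2)*(y + 5)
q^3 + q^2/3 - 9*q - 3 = (q - 3)*(q + 1/3)*(q + 3)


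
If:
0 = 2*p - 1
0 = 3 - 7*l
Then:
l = 3/7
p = 1/2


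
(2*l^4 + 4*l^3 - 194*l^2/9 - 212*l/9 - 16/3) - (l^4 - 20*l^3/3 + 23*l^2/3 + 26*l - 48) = l^4 + 32*l^3/3 - 263*l^2/9 - 446*l/9 + 128/3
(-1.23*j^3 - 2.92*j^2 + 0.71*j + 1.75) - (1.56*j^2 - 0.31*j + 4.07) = -1.23*j^3 - 4.48*j^2 + 1.02*j - 2.32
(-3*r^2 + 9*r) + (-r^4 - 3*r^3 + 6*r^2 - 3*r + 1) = -r^4 - 3*r^3 + 3*r^2 + 6*r + 1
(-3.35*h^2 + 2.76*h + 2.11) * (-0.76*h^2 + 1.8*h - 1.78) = 2.546*h^4 - 8.1276*h^3 + 9.3274*h^2 - 1.1148*h - 3.7558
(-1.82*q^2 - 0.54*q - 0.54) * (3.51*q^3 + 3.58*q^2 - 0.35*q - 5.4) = -6.3882*q^5 - 8.411*q^4 - 3.1916*q^3 + 8.0838*q^2 + 3.105*q + 2.916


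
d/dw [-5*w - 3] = -5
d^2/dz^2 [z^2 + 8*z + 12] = 2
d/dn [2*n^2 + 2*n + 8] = 4*n + 2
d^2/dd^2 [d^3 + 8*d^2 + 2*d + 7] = 6*d + 16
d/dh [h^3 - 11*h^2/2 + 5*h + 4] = 3*h^2 - 11*h + 5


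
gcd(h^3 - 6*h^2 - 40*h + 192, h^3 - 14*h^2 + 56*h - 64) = h^2 - 12*h + 32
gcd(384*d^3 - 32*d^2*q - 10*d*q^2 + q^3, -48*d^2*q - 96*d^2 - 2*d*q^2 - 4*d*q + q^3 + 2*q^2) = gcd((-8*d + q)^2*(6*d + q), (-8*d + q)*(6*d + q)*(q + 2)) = -48*d^2 - 2*d*q + q^2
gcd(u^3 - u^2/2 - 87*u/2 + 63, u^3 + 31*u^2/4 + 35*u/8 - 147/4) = 1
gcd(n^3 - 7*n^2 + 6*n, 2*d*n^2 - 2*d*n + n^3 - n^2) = n^2 - n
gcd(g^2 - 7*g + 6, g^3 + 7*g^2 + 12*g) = 1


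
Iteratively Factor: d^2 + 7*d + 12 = (d + 3)*(d + 4)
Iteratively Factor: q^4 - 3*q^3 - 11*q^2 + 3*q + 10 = (q - 1)*(q^3 - 2*q^2 - 13*q - 10) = (q - 5)*(q - 1)*(q^2 + 3*q + 2) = (q - 5)*(q - 1)*(q + 1)*(q + 2)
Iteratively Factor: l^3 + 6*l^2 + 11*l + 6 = (l + 3)*(l^2 + 3*l + 2) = (l + 1)*(l + 3)*(l + 2)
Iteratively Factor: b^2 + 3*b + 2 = (b + 1)*(b + 2)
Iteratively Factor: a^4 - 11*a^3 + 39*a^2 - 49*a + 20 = (a - 1)*(a^3 - 10*a^2 + 29*a - 20) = (a - 5)*(a - 1)*(a^2 - 5*a + 4) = (a - 5)*(a - 1)^2*(a - 4)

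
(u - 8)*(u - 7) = u^2 - 15*u + 56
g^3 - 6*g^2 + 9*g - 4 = (g - 4)*(g - 1)^2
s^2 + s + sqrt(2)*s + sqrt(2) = (s + 1)*(s + sqrt(2))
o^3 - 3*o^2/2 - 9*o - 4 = (o - 4)*(o + 1/2)*(o + 2)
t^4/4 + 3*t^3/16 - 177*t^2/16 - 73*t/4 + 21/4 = (t/4 + 1/2)*(t - 7)*(t - 1/4)*(t + 6)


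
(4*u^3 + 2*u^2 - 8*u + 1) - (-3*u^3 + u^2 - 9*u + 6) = 7*u^3 + u^2 + u - 5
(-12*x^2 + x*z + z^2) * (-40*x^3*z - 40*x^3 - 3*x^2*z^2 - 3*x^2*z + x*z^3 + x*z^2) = 480*x^5*z + 480*x^5 - 4*x^4*z^2 - 4*x^4*z - 55*x^3*z^3 - 55*x^3*z^2 - 2*x^2*z^4 - 2*x^2*z^3 + x*z^5 + x*z^4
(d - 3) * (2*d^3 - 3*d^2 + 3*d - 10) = 2*d^4 - 9*d^3 + 12*d^2 - 19*d + 30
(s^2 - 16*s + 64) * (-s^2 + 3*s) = -s^4 + 19*s^3 - 112*s^2 + 192*s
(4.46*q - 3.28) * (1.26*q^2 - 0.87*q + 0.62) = 5.6196*q^3 - 8.013*q^2 + 5.6188*q - 2.0336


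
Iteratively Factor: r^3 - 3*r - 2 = (r - 2)*(r^2 + 2*r + 1) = (r - 2)*(r + 1)*(r + 1)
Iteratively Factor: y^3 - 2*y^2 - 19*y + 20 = (y + 4)*(y^2 - 6*y + 5) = (y - 1)*(y + 4)*(y - 5)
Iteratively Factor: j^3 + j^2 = (j + 1)*(j^2) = j*(j + 1)*(j)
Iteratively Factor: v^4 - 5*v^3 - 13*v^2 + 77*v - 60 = (v - 1)*(v^3 - 4*v^2 - 17*v + 60) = (v - 1)*(v + 4)*(v^2 - 8*v + 15) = (v - 3)*(v - 1)*(v + 4)*(v - 5)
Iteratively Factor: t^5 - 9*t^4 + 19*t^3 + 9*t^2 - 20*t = (t - 4)*(t^4 - 5*t^3 - t^2 + 5*t) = (t - 5)*(t - 4)*(t^3 - t) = (t - 5)*(t - 4)*(t + 1)*(t^2 - t) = t*(t - 5)*(t - 4)*(t + 1)*(t - 1)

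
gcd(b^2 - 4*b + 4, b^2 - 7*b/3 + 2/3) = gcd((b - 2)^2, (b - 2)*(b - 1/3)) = b - 2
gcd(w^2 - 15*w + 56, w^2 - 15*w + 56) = w^2 - 15*w + 56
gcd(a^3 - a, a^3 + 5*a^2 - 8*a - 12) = a + 1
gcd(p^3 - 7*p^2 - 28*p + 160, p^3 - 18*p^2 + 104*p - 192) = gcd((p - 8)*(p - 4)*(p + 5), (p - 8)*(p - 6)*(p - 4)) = p^2 - 12*p + 32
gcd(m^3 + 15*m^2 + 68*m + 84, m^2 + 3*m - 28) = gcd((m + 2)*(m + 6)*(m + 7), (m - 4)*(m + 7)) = m + 7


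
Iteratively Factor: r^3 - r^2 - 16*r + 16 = (r - 1)*(r^2 - 16) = (r - 1)*(r + 4)*(r - 4)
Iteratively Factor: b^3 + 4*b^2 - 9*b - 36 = (b + 3)*(b^2 + b - 12) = (b + 3)*(b + 4)*(b - 3)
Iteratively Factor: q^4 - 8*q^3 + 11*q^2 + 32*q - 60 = (q - 3)*(q^3 - 5*q^2 - 4*q + 20) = (q - 5)*(q - 3)*(q^2 - 4) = (q - 5)*(q - 3)*(q + 2)*(q - 2)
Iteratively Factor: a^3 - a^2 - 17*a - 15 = (a + 1)*(a^2 - 2*a - 15) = (a + 1)*(a + 3)*(a - 5)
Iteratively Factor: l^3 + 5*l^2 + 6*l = (l + 3)*(l^2 + 2*l) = (l + 2)*(l + 3)*(l)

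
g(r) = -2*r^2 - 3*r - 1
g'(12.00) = -51.00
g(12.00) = -325.00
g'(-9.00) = 33.00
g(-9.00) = -136.00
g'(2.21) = -11.84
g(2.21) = -17.40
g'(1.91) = -10.64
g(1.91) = -14.03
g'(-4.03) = 13.12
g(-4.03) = -21.39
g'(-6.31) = 22.24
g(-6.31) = -61.70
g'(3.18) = -15.72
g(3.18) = -30.76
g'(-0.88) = 0.52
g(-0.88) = 0.09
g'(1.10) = -7.40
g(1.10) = -6.72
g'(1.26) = -8.04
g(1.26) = -7.96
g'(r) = -4*r - 3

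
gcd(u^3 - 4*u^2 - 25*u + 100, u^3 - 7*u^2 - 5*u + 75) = u - 5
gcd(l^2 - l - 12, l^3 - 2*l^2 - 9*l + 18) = l + 3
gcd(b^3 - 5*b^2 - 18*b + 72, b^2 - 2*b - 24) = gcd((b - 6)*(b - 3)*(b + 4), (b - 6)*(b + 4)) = b^2 - 2*b - 24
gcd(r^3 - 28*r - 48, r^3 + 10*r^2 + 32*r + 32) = r^2 + 6*r + 8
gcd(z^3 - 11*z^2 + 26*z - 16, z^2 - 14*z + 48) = z - 8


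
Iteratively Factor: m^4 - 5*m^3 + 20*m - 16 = (m - 1)*(m^3 - 4*m^2 - 4*m + 16) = (m - 2)*(m - 1)*(m^2 - 2*m - 8) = (m - 2)*(m - 1)*(m + 2)*(m - 4)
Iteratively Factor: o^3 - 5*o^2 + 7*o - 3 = (o - 1)*(o^2 - 4*o + 3) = (o - 3)*(o - 1)*(o - 1)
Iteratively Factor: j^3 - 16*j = (j - 4)*(j^2 + 4*j) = j*(j - 4)*(j + 4)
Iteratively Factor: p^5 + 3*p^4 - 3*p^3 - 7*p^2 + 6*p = (p + 3)*(p^4 - 3*p^2 + 2*p) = (p + 2)*(p + 3)*(p^3 - 2*p^2 + p) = p*(p + 2)*(p + 3)*(p^2 - 2*p + 1) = p*(p - 1)*(p + 2)*(p + 3)*(p - 1)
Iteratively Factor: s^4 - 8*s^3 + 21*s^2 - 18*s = (s)*(s^3 - 8*s^2 + 21*s - 18) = s*(s - 3)*(s^2 - 5*s + 6) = s*(s - 3)*(s - 2)*(s - 3)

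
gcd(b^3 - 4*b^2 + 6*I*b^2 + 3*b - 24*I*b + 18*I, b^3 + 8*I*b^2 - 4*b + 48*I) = b + 6*I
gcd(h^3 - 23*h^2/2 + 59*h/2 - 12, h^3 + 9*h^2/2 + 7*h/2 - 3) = h - 1/2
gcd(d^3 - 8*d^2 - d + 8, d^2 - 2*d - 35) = 1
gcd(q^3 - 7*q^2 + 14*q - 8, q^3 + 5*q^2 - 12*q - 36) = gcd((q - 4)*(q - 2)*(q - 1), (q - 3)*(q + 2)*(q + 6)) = 1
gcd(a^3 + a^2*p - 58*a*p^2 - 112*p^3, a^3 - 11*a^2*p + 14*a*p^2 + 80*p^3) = -a^2 + 6*a*p + 16*p^2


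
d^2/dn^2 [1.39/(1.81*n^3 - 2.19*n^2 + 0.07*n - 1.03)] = ((6.0882 - 15.0954*n)*(1.81*n^3 - 2.19*n^2 + 0.07*n - 1.03) + 1.39*(5.43*n^2 - 4.38*n + 0.07)*(10.86*n^2 - 8.76*n + 0.14))/(1.81*n^3 - 2.19*n^2 + 0.07*n - 1.03)^3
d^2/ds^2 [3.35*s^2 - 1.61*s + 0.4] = 6.70000000000000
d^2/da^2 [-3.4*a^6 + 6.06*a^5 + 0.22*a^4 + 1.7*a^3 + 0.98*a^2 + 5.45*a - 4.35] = -102.0*a^4 + 121.2*a^3 + 2.64*a^2 + 10.2*a + 1.96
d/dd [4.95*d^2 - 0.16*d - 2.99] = 9.9*d - 0.16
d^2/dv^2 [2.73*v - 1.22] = 0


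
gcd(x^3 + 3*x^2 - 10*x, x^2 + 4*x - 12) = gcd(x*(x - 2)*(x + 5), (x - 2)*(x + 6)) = x - 2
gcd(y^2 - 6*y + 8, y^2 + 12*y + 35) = 1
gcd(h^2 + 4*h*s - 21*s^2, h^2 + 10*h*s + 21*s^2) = h + 7*s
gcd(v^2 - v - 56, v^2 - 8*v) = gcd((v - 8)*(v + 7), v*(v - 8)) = v - 8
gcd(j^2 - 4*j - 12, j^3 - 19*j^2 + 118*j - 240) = j - 6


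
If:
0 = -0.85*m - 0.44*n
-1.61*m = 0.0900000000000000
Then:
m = -0.06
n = 0.11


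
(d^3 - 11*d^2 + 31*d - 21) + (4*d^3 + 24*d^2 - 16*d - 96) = 5*d^3 + 13*d^2 + 15*d - 117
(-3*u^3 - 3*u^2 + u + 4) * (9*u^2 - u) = -27*u^5 - 24*u^4 + 12*u^3 + 35*u^2 - 4*u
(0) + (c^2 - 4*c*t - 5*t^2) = c^2 - 4*c*t - 5*t^2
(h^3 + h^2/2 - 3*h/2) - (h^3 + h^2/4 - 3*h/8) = h^2/4 - 9*h/8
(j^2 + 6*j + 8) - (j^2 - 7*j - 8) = 13*j + 16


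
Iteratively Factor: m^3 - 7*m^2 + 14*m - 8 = (m - 2)*(m^2 - 5*m + 4) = (m - 2)*(m - 1)*(m - 4)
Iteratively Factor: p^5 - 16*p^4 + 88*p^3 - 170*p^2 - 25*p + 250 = (p - 5)*(p^4 - 11*p^3 + 33*p^2 - 5*p - 50) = (p - 5)*(p + 1)*(p^3 - 12*p^2 + 45*p - 50) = (p - 5)^2*(p + 1)*(p^2 - 7*p + 10) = (p - 5)^2*(p - 2)*(p + 1)*(p - 5)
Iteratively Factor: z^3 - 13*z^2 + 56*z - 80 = (z - 5)*(z^2 - 8*z + 16) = (z - 5)*(z - 4)*(z - 4)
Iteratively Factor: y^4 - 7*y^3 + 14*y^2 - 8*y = (y - 2)*(y^3 - 5*y^2 + 4*y) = (y - 4)*(y - 2)*(y^2 - y) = (y - 4)*(y - 2)*(y - 1)*(y)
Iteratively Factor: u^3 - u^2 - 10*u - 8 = (u - 4)*(u^2 + 3*u + 2) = (u - 4)*(u + 1)*(u + 2)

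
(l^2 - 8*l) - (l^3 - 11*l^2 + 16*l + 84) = -l^3 + 12*l^2 - 24*l - 84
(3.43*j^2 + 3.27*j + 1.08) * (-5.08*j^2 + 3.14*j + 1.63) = -17.4244*j^4 - 5.8414*j^3 + 10.3723*j^2 + 8.7213*j + 1.7604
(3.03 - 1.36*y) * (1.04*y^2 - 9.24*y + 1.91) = -1.4144*y^3 + 15.7176*y^2 - 30.5948*y + 5.7873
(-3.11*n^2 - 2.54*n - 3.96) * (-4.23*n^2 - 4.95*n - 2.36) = 13.1553*n^4 + 26.1387*n^3 + 36.6634*n^2 + 25.5964*n + 9.3456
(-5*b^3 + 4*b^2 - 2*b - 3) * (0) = 0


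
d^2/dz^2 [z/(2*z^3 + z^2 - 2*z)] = 2*(12*z^2 + 6*z + 5)/(8*z^6 + 12*z^5 - 18*z^4 - 23*z^3 + 18*z^2 + 12*z - 8)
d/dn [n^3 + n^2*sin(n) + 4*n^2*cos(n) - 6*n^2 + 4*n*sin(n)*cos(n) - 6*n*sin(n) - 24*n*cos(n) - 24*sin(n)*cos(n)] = -4*n^2*sin(n) + n^2*cos(n) + 3*n^2 + 26*n*sin(n) + 2*n*cos(n) + 4*n*cos(2*n) - 12*n - 6*sin(n) + 2*sin(2*n) - 24*cos(n) - 24*cos(2*n)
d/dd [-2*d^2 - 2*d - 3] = -4*d - 2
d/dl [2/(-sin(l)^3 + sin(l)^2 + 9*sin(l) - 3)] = 2*(3*sin(l)^2 - 2*sin(l) - 9)*cos(l)/(sin(l)^3 - sin(l)^2 - 9*sin(l) + 3)^2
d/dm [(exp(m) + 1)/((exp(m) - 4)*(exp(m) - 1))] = (-exp(2*m) - 2*exp(m) + 9)*exp(m)/(exp(4*m) - 10*exp(3*m) + 33*exp(2*m) - 40*exp(m) + 16)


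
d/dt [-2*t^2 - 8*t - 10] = -4*t - 8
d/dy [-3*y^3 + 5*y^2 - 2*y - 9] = -9*y^2 + 10*y - 2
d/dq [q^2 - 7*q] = 2*q - 7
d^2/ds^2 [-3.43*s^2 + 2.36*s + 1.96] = -6.86000000000000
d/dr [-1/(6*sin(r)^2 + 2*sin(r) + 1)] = 2*(6*sin(r) + 1)*cos(r)/(6*sin(r)^2 + 2*sin(r) + 1)^2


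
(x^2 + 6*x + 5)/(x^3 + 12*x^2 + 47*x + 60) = (x + 1)/(x^2 + 7*x + 12)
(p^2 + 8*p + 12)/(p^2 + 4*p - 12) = (p + 2)/(p - 2)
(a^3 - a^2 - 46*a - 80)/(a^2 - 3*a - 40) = a + 2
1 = 1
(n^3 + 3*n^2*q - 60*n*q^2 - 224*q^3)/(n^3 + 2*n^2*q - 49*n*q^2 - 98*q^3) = (-n^2 + 4*n*q + 32*q^2)/(-n^2 + 5*n*q + 14*q^2)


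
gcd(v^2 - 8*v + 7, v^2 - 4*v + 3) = v - 1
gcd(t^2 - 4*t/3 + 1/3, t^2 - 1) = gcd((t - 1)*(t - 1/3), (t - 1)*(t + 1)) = t - 1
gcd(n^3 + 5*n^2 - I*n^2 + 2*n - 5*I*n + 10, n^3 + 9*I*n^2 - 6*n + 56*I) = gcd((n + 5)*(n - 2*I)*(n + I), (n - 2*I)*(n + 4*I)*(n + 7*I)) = n - 2*I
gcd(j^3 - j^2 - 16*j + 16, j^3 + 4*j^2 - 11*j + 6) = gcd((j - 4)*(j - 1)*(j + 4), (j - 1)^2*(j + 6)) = j - 1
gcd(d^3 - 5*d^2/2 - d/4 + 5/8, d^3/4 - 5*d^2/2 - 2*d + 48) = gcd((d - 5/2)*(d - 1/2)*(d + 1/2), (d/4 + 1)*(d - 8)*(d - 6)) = 1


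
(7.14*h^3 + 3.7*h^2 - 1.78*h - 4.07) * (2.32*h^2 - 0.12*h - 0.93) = 16.5648*h^5 + 7.7272*h^4 - 11.2138*h^3 - 12.6698*h^2 + 2.1438*h + 3.7851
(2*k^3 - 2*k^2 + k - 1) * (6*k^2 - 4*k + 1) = 12*k^5 - 20*k^4 + 16*k^3 - 12*k^2 + 5*k - 1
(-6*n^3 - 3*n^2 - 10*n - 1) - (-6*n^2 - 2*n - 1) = -6*n^3 + 3*n^2 - 8*n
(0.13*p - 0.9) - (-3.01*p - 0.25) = 3.14*p - 0.65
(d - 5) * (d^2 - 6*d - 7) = d^3 - 11*d^2 + 23*d + 35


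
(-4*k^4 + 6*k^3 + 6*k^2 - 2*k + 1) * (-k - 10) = 4*k^5 + 34*k^4 - 66*k^3 - 58*k^2 + 19*k - 10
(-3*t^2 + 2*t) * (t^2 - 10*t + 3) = -3*t^4 + 32*t^3 - 29*t^2 + 6*t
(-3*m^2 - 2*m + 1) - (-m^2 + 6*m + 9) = -2*m^2 - 8*m - 8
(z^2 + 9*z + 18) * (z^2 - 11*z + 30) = z^4 - 2*z^3 - 51*z^2 + 72*z + 540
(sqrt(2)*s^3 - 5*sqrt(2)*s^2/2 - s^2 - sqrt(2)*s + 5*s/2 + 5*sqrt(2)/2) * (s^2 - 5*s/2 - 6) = sqrt(2)*s^5 - 5*sqrt(2)*s^4 - s^4 - 3*sqrt(2)*s^3/4 + 5*s^3 - s^2/4 + 20*sqrt(2)*s^2 - 15*s - sqrt(2)*s/4 - 15*sqrt(2)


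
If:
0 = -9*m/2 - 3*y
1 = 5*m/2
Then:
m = 2/5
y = -3/5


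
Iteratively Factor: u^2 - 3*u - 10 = (u + 2)*(u - 5)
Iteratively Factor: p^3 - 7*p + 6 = (p - 1)*(p^2 + p - 6) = (p - 2)*(p - 1)*(p + 3)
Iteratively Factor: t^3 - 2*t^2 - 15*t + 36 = (t - 3)*(t^2 + t - 12) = (t - 3)^2*(t + 4)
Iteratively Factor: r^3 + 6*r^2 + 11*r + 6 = (r + 3)*(r^2 + 3*r + 2) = (r + 1)*(r + 3)*(r + 2)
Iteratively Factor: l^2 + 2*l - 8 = (l + 4)*(l - 2)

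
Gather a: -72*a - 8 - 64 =-72*a - 72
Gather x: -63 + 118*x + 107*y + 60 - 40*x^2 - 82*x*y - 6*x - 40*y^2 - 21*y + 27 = -40*x^2 + x*(112 - 82*y) - 40*y^2 + 86*y + 24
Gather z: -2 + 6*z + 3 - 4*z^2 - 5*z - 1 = -4*z^2 + z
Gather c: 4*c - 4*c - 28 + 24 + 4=0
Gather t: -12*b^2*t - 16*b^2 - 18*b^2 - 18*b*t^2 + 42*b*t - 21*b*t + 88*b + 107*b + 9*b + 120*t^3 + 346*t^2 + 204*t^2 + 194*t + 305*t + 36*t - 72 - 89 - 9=-34*b^2 + 204*b + 120*t^3 + t^2*(550 - 18*b) + t*(-12*b^2 + 21*b + 535) - 170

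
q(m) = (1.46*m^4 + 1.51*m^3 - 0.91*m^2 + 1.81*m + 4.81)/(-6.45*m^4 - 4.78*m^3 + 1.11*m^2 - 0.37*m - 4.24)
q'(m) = (5.84*m^3 + 4.53*m^2 - 1.82*m + 1.81)/(-6.45*m^4 - 4.78*m^3 + 1.11*m^2 - 0.37*m - 4.24) + (25.8*m^3 + 14.34*m^2 - 2.22*m + 0.37)*(1.46*m^4 + 1.51*m^3 - 0.91*m^2 + 1.81*m + 4.81)/(-6.45*m^4 - 4.78*m^3 + 1.11*m^2 - 0.37*m - 4.24)^2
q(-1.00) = -0.46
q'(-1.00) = -1.45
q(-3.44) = -0.19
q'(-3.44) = 0.02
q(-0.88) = -0.64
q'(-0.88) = -1.53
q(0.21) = -1.19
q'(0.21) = -0.17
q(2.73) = -0.25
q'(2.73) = 0.02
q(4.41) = -0.24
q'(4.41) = 0.00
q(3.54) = -0.24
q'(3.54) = 0.01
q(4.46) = -0.24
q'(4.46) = 0.00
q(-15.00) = -0.22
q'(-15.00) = 0.00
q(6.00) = -0.24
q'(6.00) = 0.00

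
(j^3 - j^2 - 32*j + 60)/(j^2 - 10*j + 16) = (j^2 + j - 30)/(j - 8)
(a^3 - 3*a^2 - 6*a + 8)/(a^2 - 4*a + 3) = (a^2 - 2*a - 8)/(a - 3)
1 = 1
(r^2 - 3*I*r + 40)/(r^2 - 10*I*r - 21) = (-r^2 + 3*I*r - 40)/(-r^2 + 10*I*r + 21)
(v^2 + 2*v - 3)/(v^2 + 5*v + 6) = (v - 1)/(v + 2)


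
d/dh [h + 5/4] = 1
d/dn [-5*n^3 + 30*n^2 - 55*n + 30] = -15*n^2 + 60*n - 55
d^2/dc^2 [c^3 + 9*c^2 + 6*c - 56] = 6*c + 18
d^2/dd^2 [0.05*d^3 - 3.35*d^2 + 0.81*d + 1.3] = 0.3*d - 6.7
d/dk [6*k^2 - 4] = 12*k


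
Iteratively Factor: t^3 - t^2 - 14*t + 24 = (t + 4)*(t^2 - 5*t + 6) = (t - 2)*(t + 4)*(t - 3)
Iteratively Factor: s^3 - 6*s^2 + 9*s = (s)*(s^2 - 6*s + 9) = s*(s - 3)*(s - 3)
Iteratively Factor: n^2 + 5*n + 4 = (n + 4)*(n + 1)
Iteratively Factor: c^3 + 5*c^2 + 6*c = (c)*(c^2 + 5*c + 6) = c*(c + 2)*(c + 3)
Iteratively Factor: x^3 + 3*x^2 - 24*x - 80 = (x + 4)*(x^2 - x - 20) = (x + 4)^2*(x - 5)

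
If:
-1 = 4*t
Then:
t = -1/4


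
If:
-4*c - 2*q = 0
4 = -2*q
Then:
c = 1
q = -2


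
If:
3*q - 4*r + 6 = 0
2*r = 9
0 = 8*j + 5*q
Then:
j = -5/2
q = 4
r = 9/2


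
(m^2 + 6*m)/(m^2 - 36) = m/(m - 6)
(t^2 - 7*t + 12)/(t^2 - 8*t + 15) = (t - 4)/(t - 5)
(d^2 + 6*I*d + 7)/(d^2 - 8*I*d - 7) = (d + 7*I)/(d - 7*I)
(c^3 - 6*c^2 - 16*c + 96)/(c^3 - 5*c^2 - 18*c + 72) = (c - 4)/(c - 3)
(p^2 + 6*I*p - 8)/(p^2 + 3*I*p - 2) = (p + 4*I)/(p + I)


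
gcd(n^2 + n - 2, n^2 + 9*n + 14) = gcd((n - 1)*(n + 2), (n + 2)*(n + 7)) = n + 2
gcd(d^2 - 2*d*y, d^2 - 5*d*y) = d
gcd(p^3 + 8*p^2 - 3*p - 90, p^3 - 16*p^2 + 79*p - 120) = p - 3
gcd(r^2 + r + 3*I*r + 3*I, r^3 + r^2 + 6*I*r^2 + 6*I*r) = r + 1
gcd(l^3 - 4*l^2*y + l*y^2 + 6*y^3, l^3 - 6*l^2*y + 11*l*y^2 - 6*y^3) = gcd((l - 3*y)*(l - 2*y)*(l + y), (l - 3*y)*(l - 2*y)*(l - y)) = l^2 - 5*l*y + 6*y^2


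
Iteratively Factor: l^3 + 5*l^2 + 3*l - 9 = (l + 3)*(l^2 + 2*l - 3) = (l - 1)*(l + 3)*(l + 3)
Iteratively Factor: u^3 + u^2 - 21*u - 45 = (u + 3)*(u^2 - 2*u - 15) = (u - 5)*(u + 3)*(u + 3)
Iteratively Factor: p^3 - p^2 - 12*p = (p - 4)*(p^2 + 3*p) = p*(p - 4)*(p + 3)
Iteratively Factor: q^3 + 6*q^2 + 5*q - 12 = (q + 4)*(q^2 + 2*q - 3) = (q + 3)*(q + 4)*(q - 1)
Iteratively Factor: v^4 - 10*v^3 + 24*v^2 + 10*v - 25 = (v - 5)*(v^3 - 5*v^2 - v + 5) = (v - 5)*(v + 1)*(v^2 - 6*v + 5) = (v - 5)^2*(v + 1)*(v - 1)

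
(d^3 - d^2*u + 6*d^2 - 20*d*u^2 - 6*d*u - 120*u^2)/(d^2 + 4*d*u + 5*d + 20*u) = (d^2 - 5*d*u + 6*d - 30*u)/(d + 5)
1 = 1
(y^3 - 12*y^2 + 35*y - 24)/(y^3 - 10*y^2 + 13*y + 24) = (y - 1)/(y + 1)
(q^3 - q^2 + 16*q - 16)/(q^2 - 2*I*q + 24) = (q^2 - q*(1 + 4*I) + 4*I)/(q - 6*I)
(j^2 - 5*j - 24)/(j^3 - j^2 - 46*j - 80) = (j + 3)/(j^2 + 7*j + 10)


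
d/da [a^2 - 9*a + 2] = 2*a - 9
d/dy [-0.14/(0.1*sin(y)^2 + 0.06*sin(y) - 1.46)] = (0.028*sin(y) + 0.0084)*cos(y)/(0.1*sin(y)^2 + 0.06*sin(y) - 1.46)^2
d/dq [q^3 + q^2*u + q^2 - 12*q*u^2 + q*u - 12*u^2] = 3*q^2 + 2*q*u + 2*q - 12*u^2 + u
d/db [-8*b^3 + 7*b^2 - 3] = 2*b*(7 - 12*b)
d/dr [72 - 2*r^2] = -4*r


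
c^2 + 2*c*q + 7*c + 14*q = (c + 7)*(c + 2*q)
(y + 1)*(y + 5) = y^2 + 6*y + 5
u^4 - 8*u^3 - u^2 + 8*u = u*(u - 8)*(u - 1)*(u + 1)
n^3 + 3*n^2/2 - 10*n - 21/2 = (n - 3)*(n + 1)*(n + 7/2)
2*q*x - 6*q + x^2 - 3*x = (2*q + x)*(x - 3)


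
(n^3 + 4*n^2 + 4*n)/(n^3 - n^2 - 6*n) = (n + 2)/(n - 3)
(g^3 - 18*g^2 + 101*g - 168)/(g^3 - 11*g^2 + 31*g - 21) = (g - 8)/(g - 1)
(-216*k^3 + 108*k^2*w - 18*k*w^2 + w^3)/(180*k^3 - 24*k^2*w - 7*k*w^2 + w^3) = (-6*k + w)/(5*k + w)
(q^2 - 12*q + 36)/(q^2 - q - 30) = (q - 6)/(q + 5)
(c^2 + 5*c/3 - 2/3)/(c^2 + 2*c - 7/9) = 3*(c + 2)/(3*c + 7)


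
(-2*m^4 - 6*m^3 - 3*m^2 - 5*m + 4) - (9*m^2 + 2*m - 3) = -2*m^4 - 6*m^3 - 12*m^2 - 7*m + 7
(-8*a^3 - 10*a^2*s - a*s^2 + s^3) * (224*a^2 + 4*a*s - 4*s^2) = -1792*a^5 - 2272*a^4*s - 232*a^3*s^2 + 260*a^2*s^3 + 8*a*s^4 - 4*s^5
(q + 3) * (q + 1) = q^2 + 4*q + 3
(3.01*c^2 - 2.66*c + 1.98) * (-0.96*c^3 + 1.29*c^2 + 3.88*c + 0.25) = -2.8896*c^5 + 6.4365*c^4 + 6.3466*c^3 - 7.0141*c^2 + 7.0174*c + 0.495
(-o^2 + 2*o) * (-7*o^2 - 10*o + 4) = 7*o^4 - 4*o^3 - 24*o^2 + 8*o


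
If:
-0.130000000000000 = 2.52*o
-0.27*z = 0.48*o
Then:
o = -0.05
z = 0.09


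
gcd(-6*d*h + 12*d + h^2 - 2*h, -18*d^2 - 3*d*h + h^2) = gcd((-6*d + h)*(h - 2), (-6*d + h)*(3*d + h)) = 6*d - h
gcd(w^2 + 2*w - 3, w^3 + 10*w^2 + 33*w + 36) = w + 3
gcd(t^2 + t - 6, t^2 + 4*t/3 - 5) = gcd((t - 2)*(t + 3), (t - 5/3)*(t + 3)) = t + 3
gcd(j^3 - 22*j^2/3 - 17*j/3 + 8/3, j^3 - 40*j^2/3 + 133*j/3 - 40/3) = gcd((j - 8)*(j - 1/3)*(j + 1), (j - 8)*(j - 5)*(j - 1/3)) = j^2 - 25*j/3 + 8/3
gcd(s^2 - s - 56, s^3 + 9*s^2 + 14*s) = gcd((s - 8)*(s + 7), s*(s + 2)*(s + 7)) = s + 7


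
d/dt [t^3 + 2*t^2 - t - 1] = 3*t^2 + 4*t - 1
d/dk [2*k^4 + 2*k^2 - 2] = 8*k^3 + 4*k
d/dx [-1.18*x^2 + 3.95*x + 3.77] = 3.95 - 2.36*x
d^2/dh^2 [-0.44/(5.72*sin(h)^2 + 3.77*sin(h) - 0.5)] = (57.584384*sin(h)^4 + 28.465008*sin(h)^3 - 75.0893*sin(h)^2 - 56.100616*sin(h) - 15.024152)/(5.72*sin(h)^2 + 3.77*sin(h) - 0.5)^3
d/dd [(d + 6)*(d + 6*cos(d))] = d - (d + 6)*(6*sin(d) - 1) + 6*cos(d)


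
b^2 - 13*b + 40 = (b - 8)*(b - 5)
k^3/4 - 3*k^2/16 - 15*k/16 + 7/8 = (k/4 + 1/2)*(k - 7/4)*(k - 1)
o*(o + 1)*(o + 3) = o^3 + 4*o^2 + 3*o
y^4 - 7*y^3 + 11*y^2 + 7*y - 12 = (y - 4)*(y - 3)*(y - 1)*(y + 1)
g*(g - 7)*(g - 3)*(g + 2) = g^4 - 8*g^3 + g^2 + 42*g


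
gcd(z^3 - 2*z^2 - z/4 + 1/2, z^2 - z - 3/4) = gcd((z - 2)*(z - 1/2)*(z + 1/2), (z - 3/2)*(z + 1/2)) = z + 1/2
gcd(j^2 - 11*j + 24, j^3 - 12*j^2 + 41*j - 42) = j - 3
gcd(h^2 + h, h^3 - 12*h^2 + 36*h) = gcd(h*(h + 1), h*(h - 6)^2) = h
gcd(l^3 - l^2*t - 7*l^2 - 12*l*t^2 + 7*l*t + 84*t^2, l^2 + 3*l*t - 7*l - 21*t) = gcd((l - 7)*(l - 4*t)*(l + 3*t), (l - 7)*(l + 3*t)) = l^2 + 3*l*t - 7*l - 21*t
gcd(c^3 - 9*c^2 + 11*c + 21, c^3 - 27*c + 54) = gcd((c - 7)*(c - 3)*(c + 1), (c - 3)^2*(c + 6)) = c - 3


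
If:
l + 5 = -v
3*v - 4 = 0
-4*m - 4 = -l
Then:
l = -19/3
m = -31/12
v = 4/3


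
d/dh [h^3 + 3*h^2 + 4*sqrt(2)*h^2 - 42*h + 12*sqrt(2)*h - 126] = 3*h^2 + 6*h + 8*sqrt(2)*h - 42 + 12*sqrt(2)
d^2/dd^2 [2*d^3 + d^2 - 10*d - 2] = 12*d + 2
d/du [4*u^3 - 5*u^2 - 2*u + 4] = 12*u^2 - 10*u - 2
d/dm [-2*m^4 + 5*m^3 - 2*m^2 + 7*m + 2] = -8*m^3 + 15*m^2 - 4*m + 7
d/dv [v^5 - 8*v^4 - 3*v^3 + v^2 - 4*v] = 5*v^4 - 32*v^3 - 9*v^2 + 2*v - 4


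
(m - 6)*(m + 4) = m^2 - 2*m - 24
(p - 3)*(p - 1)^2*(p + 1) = p^4 - 4*p^3 + 2*p^2 + 4*p - 3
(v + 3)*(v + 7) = v^2 + 10*v + 21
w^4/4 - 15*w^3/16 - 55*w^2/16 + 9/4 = (w/4 + 1/4)*(w - 6)*(w - 3/4)*(w + 2)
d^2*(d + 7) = d^3 + 7*d^2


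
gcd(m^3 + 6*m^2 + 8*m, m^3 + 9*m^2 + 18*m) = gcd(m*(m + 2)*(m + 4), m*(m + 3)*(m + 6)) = m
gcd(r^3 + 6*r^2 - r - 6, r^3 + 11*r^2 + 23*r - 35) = r - 1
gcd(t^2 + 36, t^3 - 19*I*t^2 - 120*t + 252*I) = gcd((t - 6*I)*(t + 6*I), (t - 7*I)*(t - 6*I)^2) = t - 6*I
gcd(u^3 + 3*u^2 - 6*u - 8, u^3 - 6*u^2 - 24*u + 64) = u^2 + 2*u - 8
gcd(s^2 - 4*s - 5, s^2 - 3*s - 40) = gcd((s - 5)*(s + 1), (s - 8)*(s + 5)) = 1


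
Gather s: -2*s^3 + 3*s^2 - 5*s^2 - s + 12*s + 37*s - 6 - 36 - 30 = -2*s^3 - 2*s^2 + 48*s - 72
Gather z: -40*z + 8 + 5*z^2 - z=5*z^2 - 41*z + 8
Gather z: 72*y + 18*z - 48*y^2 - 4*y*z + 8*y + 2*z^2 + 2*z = -48*y^2 + 80*y + 2*z^2 + z*(20 - 4*y)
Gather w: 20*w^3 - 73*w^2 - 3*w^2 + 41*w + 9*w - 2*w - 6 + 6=20*w^3 - 76*w^2 + 48*w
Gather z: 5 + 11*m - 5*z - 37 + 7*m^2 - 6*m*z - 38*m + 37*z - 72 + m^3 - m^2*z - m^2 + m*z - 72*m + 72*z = m^3 + 6*m^2 - 99*m + z*(-m^2 - 5*m + 104) - 104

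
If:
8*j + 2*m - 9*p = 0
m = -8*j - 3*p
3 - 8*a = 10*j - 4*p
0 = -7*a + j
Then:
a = 45/1394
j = 315/1394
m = -1008/697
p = -84/697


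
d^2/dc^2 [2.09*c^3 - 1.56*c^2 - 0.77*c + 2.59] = 12.54*c - 3.12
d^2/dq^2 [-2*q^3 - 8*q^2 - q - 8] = -12*q - 16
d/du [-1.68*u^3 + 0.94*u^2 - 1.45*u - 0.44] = -5.04*u^2 + 1.88*u - 1.45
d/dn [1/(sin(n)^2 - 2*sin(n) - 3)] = 2*(1 - sin(n))*cos(n)/((sin(n) - 3)^2*(sin(n) + 1)^2)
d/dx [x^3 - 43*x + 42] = 3*x^2 - 43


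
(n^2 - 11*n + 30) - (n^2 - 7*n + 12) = 18 - 4*n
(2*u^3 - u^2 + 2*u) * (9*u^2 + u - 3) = 18*u^5 - 7*u^4 + 11*u^3 + 5*u^2 - 6*u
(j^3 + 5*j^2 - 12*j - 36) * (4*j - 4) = 4*j^4 + 16*j^3 - 68*j^2 - 96*j + 144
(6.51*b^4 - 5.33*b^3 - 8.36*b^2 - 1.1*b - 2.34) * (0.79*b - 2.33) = 5.1429*b^5 - 19.379*b^4 + 5.8145*b^3 + 18.6098*b^2 + 0.7144*b + 5.4522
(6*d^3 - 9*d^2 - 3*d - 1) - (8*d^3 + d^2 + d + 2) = -2*d^3 - 10*d^2 - 4*d - 3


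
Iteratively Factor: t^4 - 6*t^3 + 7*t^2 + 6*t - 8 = (t - 1)*(t^3 - 5*t^2 + 2*t + 8) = (t - 4)*(t - 1)*(t^2 - t - 2) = (t - 4)*(t - 1)*(t + 1)*(t - 2)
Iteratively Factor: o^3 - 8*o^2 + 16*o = (o - 4)*(o^2 - 4*o) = (o - 4)^2*(o)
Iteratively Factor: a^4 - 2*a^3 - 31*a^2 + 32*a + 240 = (a + 3)*(a^3 - 5*a^2 - 16*a + 80) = (a + 3)*(a + 4)*(a^2 - 9*a + 20) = (a - 4)*(a + 3)*(a + 4)*(a - 5)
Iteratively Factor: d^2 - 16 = (d + 4)*(d - 4)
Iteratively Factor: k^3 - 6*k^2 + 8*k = (k - 4)*(k^2 - 2*k) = (k - 4)*(k - 2)*(k)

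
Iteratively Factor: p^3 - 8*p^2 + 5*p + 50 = (p + 2)*(p^2 - 10*p + 25) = (p - 5)*(p + 2)*(p - 5)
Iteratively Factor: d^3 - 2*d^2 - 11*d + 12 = (d - 1)*(d^2 - d - 12) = (d - 1)*(d + 3)*(d - 4)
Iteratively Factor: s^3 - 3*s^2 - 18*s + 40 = (s - 5)*(s^2 + 2*s - 8) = (s - 5)*(s - 2)*(s + 4)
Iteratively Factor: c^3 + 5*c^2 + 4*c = (c + 1)*(c^2 + 4*c) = (c + 1)*(c + 4)*(c)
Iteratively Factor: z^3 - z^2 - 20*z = (z - 5)*(z^2 + 4*z) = (z - 5)*(z + 4)*(z)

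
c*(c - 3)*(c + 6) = c^3 + 3*c^2 - 18*c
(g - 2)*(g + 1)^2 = g^3 - 3*g - 2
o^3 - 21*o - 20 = (o - 5)*(o + 1)*(o + 4)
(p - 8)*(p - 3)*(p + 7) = p^3 - 4*p^2 - 53*p + 168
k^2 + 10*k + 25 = (k + 5)^2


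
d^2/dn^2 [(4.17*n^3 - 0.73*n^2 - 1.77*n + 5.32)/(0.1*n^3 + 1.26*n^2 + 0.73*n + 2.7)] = (-1.06544*n^6 - 1.93266*n^5 - 13.89078*n^4 - 14.46255*n^3 + 122.956332*n^2 + 239.266656*n - 34.193284)/(0.001*n^9 + 0.0378*n^8 + 0.49818*n^7 + 2.633256*n^6 + 5.677914*n^5 + 16.056522*n^4 + 17.476777*n^3 + 31.87269*n^2 + 15.9651*n + 19.683)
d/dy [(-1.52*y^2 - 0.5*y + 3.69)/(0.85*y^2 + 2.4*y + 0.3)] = (-3.223*y^2 - 7.185*y - 9.006)/(0.7225*y^4 + 4.08*y^3 + 6.27*y^2 + 1.44*y + 0.09)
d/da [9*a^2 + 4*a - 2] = 18*a + 4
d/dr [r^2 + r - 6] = 2*r + 1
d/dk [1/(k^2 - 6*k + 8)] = 2*(3 - k)/(k^2 - 6*k + 8)^2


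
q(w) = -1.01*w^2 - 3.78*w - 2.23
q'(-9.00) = 14.40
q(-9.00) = -50.02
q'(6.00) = -15.90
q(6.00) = -61.27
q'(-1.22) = -1.32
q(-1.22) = 0.88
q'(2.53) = -8.89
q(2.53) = -18.26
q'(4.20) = -12.26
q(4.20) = -35.92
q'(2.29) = -8.41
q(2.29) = -16.18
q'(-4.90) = 6.12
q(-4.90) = -7.96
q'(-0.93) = -1.90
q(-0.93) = 0.41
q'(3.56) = -10.97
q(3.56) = -28.49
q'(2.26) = -8.35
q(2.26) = -15.93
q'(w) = -2.02*w - 3.78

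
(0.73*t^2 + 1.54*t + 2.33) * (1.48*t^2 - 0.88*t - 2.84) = 1.0804*t^4 + 1.6368*t^3 + 0.02*t^2 - 6.424*t - 6.6172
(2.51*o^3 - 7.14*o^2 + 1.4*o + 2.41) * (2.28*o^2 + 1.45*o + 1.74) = 5.7228*o^5 - 12.6397*o^4 - 2.7936*o^3 - 4.8988*o^2 + 5.9305*o + 4.1934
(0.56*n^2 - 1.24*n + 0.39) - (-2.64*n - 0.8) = 0.56*n^2 + 1.4*n + 1.19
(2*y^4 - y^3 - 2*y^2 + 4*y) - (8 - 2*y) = 2*y^4 - y^3 - 2*y^2 + 6*y - 8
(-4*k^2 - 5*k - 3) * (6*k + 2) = -24*k^3 - 38*k^2 - 28*k - 6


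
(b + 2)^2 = b^2 + 4*b + 4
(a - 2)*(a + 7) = a^2 + 5*a - 14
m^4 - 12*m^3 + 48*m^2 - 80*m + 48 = (m - 6)*(m - 2)^3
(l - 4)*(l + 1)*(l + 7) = l^3 + 4*l^2 - 25*l - 28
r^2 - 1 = (r - 1)*(r + 1)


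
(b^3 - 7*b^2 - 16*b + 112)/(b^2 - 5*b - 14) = (b^2 - 16)/(b + 2)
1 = 1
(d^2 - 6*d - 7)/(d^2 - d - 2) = (d - 7)/(d - 2)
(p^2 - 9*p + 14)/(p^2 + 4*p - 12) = (p - 7)/(p + 6)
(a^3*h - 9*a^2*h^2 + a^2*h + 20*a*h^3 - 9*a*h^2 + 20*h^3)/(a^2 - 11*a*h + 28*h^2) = h*(a^2 - 5*a*h + a - 5*h)/(a - 7*h)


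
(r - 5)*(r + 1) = r^2 - 4*r - 5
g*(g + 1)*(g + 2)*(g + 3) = g^4 + 6*g^3 + 11*g^2 + 6*g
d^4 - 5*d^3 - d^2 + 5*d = d*(d - 5)*(d - 1)*(d + 1)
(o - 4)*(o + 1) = o^2 - 3*o - 4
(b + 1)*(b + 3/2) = b^2 + 5*b/2 + 3/2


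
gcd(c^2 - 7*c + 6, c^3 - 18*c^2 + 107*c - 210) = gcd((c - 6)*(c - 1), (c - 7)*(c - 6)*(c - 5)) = c - 6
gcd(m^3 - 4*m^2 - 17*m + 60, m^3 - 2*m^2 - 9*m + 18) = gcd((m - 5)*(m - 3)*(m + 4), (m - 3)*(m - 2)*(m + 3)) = m - 3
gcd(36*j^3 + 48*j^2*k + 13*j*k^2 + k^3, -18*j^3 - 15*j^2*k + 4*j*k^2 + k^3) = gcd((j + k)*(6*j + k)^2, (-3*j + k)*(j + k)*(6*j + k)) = 6*j^2 + 7*j*k + k^2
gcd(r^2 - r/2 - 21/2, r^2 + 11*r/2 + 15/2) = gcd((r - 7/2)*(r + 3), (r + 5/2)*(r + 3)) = r + 3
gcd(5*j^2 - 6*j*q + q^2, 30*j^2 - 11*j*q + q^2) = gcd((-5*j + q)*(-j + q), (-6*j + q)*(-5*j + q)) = -5*j + q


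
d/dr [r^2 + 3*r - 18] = 2*r + 3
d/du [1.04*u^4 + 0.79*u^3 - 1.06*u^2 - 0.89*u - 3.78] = 4.16*u^3 + 2.37*u^2 - 2.12*u - 0.89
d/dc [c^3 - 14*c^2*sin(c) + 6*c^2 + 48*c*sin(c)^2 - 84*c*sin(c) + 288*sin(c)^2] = -14*c^2*cos(c) + 3*c^2 - 28*c*sin(c) + 48*c*sin(2*c) - 84*c*cos(c) + 12*c + 48*sin(c)^2 - 84*sin(c) + 288*sin(2*c)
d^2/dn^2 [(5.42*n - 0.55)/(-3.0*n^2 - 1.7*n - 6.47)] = (-(5.42*n - 0.55)*(6.0*n + 1.7)*(12.0*n + 3.4) + (97.56*n + 15.128)*(3.0*n^2 + 1.7*n + 6.47))/(3.0*n^2 + 1.7*n + 6.47)^3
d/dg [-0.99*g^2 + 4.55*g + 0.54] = 4.55 - 1.98*g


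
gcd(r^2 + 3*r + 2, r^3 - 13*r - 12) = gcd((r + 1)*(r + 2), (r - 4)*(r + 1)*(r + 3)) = r + 1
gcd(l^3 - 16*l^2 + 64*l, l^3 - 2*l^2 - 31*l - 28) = 1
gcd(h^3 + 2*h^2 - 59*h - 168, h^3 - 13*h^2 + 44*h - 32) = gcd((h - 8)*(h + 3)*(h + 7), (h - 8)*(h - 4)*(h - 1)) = h - 8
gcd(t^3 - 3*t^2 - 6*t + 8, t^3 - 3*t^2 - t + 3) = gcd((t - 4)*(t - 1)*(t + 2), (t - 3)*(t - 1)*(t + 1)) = t - 1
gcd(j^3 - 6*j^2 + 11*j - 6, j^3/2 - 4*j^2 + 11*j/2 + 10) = 1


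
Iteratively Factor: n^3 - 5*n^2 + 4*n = (n - 1)*(n^2 - 4*n) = (n - 4)*(n - 1)*(n)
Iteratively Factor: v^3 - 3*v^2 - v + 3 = (v - 1)*(v^2 - 2*v - 3) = (v - 1)*(v + 1)*(v - 3)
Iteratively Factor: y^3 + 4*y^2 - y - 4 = (y + 4)*(y^2 - 1) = (y - 1)*(y + 4)*(y + 1)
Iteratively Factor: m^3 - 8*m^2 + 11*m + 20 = (m - 5)*(m^2 - 3*m - 4) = (m - 5)*(m + 1)*(m - 4)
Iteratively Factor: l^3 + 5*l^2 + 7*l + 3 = (l + 1)*(l^2 + 4*l + 3) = (l + 1)*(l + 3)*(l + 1)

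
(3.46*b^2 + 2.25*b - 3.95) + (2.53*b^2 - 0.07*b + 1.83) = 5.99*b^2 + 2.18*b - 2.12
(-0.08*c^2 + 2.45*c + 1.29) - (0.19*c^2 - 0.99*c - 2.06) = -0.27*c^2 + 3.44*c + 3.35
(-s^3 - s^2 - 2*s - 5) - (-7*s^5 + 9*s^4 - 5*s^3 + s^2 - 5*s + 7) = 7*s^5 - 9*s^4 + 4*s^3 - 2*s^2 + 3*s - 12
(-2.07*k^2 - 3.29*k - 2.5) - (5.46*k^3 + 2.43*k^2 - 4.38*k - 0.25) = -5.46*k^3 - 4.5*k^2 + 1.09*k - 2.25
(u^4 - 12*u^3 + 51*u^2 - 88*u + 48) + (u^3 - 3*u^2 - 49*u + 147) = u^4 - 11*u^3 + 48*u^2 - 137*u + 195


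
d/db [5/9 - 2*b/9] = -2/9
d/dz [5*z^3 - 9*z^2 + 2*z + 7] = 15*z^2 - 18*z + 2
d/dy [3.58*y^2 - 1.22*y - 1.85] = 7.16*y - 1.22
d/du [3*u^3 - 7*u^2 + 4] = u*(9*u - 14)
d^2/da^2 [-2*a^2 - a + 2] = -4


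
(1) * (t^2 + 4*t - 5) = t^2 + 4*t - 5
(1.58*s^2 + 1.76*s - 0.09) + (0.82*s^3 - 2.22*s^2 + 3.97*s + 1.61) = 0.82*s^3 - 0.64*s^2 + 5.73*s + 1.52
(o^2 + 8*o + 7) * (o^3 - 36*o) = o^5 + 8*o^4 - 29*o^3 - 288*o^2 - 252*o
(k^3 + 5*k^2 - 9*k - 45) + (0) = k^3 + 5*k^2 - 9*k - 45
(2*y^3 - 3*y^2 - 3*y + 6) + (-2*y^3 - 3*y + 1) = -3*y^2 - 6*y + 7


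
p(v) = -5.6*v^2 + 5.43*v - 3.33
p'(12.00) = -128.97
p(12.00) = -744.57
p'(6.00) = -61.77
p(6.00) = -172.35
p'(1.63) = -12.83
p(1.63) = -9.36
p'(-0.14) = 7.00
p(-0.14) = -4.20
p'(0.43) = 0.61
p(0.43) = -2.03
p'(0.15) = 3.75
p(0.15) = -2.64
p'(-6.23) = 75.21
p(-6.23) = -254.51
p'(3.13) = -29.63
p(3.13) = -41.20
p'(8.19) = -86.30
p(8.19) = -334.48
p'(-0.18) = 7.45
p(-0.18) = -4.49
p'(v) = 5.43 - 11.2*v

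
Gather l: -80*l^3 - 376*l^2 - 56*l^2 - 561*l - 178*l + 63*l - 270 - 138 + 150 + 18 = -80*l^3 - 432*l^2 - 676*l - 240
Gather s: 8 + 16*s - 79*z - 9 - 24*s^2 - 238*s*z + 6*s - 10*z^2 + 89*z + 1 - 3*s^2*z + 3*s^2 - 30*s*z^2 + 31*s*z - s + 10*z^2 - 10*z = s^2*(-3*z - 21) + s*(-30*z^2 - 207*z + 21)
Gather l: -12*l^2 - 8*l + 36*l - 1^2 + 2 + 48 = -12*l^2 + 28*l + 49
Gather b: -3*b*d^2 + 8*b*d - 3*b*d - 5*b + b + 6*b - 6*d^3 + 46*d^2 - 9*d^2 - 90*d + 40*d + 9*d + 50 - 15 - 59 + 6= b*(-3*d^2 + 5*d + 2) - 6*d^3 + 37*d^2 - 41*d - 18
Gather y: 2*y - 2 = 2*y - 2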